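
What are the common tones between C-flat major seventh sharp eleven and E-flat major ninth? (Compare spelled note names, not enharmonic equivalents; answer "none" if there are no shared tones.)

E-flat, B-flat, F

C-flat major seventh sharp eleven = C-flat, E-flat, G-flat, B-flat, F.
E-flat major ninth = E-flat, G, B-flat, D, F.
Shared: E-flat, B-flat, F.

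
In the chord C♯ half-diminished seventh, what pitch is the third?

Root of C♯ half-diminished seventh = C-sharp. The 3rd is a minor 3rd: C-sharp up a minor 3rd → E.

E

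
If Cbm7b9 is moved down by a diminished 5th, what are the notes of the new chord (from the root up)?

Transposed root: Cb → F (diminished 5th down). So we spell F minor seventh flat nine:
F — root
Ab — minor 3rd
C — perfect 5th
Eb — minor 7th
Gb — minor 9th

F, Ab, C, Eb, Gb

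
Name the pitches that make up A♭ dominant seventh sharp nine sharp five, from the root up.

A-flat – C – E – G-flat – B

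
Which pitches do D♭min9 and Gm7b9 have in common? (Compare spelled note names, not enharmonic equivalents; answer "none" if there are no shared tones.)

D♭min9: Db Fb Ab Cb Eb
Gm7b9: G Bb D F Ab
Common to both → Ab.

Ab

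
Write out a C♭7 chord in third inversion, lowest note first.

In root position, C♭7 is Cb–Eb–Gb–Bbb.
Third inversion puts the seventh (Bbb) in the bass.

Bbb  Cb  Eb  Gb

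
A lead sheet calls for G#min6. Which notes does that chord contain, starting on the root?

G#min6: minor sixth on G#.
G# — root
B — minor 3rd
D# — perfect 5th
E# — major 6th

G#, B, D#, E#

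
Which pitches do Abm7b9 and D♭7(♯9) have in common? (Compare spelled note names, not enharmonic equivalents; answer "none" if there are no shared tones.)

A♭, C♭

Abm7b9 = A♭, C♭, E♭, G♭, B𝄫.
D♭7(♯9) = D♭, F, A♭, C♭, E.
Shared: A♭, C♭.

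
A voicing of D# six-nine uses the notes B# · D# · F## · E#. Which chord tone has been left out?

D# six-nine = D#, F##, A#, B#, E#. The voicing lacks the 5th (perfect 5th), A#.

A#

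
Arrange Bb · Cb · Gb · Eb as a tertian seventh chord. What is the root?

Cb

Stacking in thirds gives Cb – Eb – Gb – Bb, so Cb is the root — Cb major seventh.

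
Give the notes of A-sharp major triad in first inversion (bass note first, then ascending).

C##, E#, A#

In root position, A-sharp major triad is A#–C##–E#.
First inversion puts the third (C##) in the bass.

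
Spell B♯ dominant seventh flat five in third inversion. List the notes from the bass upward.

B♯ dominant seventh flat five = B#–D##–F#–A#; third inversion → seventh (A#) lowest.

A#, B#, D##, F#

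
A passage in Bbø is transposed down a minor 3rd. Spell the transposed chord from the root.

Bb down a minor 3rd → G. New chord: G half-diminished seventh.
- root: G
- minor 3rd: Bb
- diminished 5th: Db
- minor 7th: F

G – Bb – Db – F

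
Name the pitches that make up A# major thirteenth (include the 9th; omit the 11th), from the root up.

A# major thirteenth: major thirteenth on A#.
A# — root
C## — major 3rd
E# — perfect 5th
G## — major 7th
B# — major 9th
F## — major 13th

A# – C## – E# – G## – B# – F##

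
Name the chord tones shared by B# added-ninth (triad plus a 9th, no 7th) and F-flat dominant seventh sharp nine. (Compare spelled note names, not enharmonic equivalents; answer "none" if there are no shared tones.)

none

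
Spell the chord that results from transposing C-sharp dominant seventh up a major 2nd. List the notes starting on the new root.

D-sharp F-double-sharp A-sharp C-sharp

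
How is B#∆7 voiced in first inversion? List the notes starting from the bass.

In root position, B#∆7 is B#–D##–F##–A##.
First inversion puts the third (D##) in the bass.

D## – F## – A## – B#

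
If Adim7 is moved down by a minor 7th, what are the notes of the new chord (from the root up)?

Transposed root: A → B (minor 7th down). So we spell B diminished seventh:
Root: B
Minor 3rd (3rd): D
Diminished 5th (5th): F
Diminished 7th (7th): Ab

B – D – F – Ab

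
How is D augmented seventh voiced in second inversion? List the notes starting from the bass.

A-sharp – C – D – F-sharp

D augmented seventh = D–F-sharp–A-sharp–C; second inversion → fifth (A-sharp) lowest.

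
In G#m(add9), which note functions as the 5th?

Root of G#m(add9) = G#. The 5th is a perfect 5th: G# up a perfect 5th → D#.

D#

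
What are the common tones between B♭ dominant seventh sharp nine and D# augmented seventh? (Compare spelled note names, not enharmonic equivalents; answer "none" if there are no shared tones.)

B♭ dominant seventh sharp nine: B-flat D F A-flat C-sharp
D# augmented seventh: D-sharp F-double-sharp A-double-sharp C-sharp
Common to both → C-sharp.

C-sharp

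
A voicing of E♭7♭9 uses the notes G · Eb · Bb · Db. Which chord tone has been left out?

Fb

The full E♭7♭9 chord is Eb, G, Bb, Db, Fb.
Comparing with the voicing, the minor 9th (9th) — Fb — is absent.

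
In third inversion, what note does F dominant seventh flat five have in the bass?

F dominant seventh flat five = F–A–Cb–Eb. Third inversion → seventh in the bass = Eb.

Eb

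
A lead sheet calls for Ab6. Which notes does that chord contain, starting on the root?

A♭, C, E♭, F

Ab6 is a major sixth built on A♭.
root → A♭
3rd (major 3rd) → C
5th (perfect 5th) → E♭
6th (major 6th) → F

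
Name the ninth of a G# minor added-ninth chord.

Root of G# minor added-ninth = G#. The 9th is a major 9th: G# up a major 9th → A#.

A#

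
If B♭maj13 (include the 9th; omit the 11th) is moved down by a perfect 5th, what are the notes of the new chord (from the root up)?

Transposed root: Bb → Eb (perfect 5th down). So we spell Eb major thirteenth:
root → Eb
3rd (major 3rd) → G
5th (perfect 5th) → Bb
7th (major 7th) → D
9th (major 9th) → F
13th (major 13th) → C

Eb  G  Bb  D  F  C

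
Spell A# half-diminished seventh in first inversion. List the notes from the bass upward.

C#, E, G#, A#

A# half-diminished seventh = A#–C#–E–G#; first inversion → third (C#) lowest.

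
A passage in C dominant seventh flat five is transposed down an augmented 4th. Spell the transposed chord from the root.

Transposed root: C → G♭ (augmented 4th down). So we spell G♭ dominant seventh flat five:
G♭ — root
B♭ — major 3rd
D𝄫 — diminished 5th
F♭ — minor 7th

G♭  B♭  D𝄫  F♭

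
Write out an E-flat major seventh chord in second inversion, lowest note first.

In root position, E-flat major seventh is E-flat–G–B-flat–D.
Second inversion puts the fifth (B-flat) in the bass.

B-flat – D – E-flat – G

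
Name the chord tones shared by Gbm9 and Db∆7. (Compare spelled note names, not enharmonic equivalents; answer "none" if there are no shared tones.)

Db, Ab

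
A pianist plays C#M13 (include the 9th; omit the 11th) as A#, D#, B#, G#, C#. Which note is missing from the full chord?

E#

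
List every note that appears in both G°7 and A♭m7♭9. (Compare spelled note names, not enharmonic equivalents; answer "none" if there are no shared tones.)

G°7: G Bb Db Fb
A♭m7♭9: Ab Cb Eb Gb Bbb
Common to both → none.

none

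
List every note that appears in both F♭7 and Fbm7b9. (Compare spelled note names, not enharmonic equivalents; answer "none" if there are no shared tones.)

F♭7 = Fb, Ab, Cb, Ebb.
Fbm7b9 = Fb, Abb, Cb, Ebb, Gbb.
Shared: Fb, Cb, Ebb.

Fb, Cb, Ebb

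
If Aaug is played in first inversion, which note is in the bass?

Aaug in root position is A–C#–E#.
First inversion places the third in the bass, which is C#.

C#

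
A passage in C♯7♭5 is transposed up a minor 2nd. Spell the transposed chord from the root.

Transposed root: C# → D (minor 2nd up). So we spell D dominant seventh flat five:
- root: D
- major 3rd: F#
- diminished 5th: Ab
- minor 7th: C

D, F#, Ab, C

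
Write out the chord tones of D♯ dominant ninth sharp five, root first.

D-sharp, F-double-sharp, A-double-sharp, C-sharp, E-sharp

D♯ dominant ninth sharp five is a dominant ninth sharp five built on D-sharp.
D-sharp — root
F-double-sharp — major 3rd
A-double-sharp — augmented 5th
C-sharp — minor 7th
E-sharp — major 9th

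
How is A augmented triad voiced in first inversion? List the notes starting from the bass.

In root position, A augmented triad is A–C#–E#.
First inversion puts the third (C#) in the bass.

C#, E#, A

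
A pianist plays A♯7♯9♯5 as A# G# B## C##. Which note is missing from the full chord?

E##

A♯7♯9♯5 = A#, C##, E##, G#, B##. The voicing lacks the 5th (augmented 5th), E##.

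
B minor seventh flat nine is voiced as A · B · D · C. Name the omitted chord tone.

B minor seventh flat nine = B, D, F-sharp, A, C. The voicing lacks the 5th (perfect 5th), F-sharp.

F-sharp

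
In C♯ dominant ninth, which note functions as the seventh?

C♯ dominant ninth is built on C#; its 7th is a minor 7th above the root.
A seventh above C uses the letter B, and the minor 7th above C# is B.

B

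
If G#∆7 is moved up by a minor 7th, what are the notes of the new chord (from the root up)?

F♯, A♯, C♯, E♯

Transposed root: G♯ → F♯ (minor 7th up). So we spell F♯ major seventh:
- root: F♯
- major 3rd: A♯
- perfect 5th: C♯
- major 7th: E♯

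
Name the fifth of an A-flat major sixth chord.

Eb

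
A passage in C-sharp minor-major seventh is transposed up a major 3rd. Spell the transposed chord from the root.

A major 3rd up from C-sharp is E-sharp, so the new chord is E-sharp minor-major seventh.
- root: E-sharp
- minor 3rd: G-sharp
- perfect 5th: B-sharp
- major 7th: D-double-sharp

E-sharp, G-sharp, B-sharp, D-double-sharp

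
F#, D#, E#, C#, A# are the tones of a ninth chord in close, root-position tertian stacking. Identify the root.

Arranged so that each adjacent pair is a third by letter name: D# – F# – A# – C# – E#.
The bottom of that stack, D#, is the root (this is D# minor ninth).

D#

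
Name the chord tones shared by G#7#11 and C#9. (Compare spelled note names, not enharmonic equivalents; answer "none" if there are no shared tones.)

G#7#11: G# B# D# F# C##
C#9: C# E# G# B D#
Common to both → G#, D#.

G#  D#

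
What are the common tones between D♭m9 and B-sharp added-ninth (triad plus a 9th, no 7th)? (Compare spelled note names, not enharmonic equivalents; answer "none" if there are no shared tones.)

D♭m9: Db Fb Ab Cb Eb
B-sharp added-ninth: B# D## F## C##
Common to both → none.

none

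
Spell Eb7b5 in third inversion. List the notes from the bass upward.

Eb7b5 = Eb–G–Bbb–Db; third inversion → seventh (Db) lowest.

Db, Eb, G, Bbb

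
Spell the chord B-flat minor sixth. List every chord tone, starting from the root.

B♭, D♭, F, G

B-flat minor sixth is a minor sixth built on B♭.
root → B♭
3rd (minor 3rd) → D♭
5th (perfect 5th) → F
6th (major 6th) → G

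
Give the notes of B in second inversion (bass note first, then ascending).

F# B D#

In root position, B is B–D#–F#.
Second inversion puts the fifth (F#) in the bass.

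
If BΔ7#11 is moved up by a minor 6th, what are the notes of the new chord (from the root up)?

G – B – D – F# – C#

A minor 6th up from B is G, so the new chord is G major seventh sharp eleven.
- root: G
- major 3rd: B
- perfect 5th: D
- major 7th: F#
- augmented 11th: C#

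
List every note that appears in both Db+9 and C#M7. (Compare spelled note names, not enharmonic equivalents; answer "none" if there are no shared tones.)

Db+9: Db F A Cb Eb
C#M7: C# E# G# B#
Common to both → none.

none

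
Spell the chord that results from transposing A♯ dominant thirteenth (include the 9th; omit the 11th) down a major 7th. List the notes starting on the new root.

Transposed root: A-sharp → B (major 7th down). So we spell B dominant thirteenth:
B — root
D-sharp — major 3rd
F-sharp — perfect 5th
A — minor 7th
C-sharp — major 9th
G-sharp — major 13th

B  D-sharp  F-sharp  A  C-sharp  G-sharp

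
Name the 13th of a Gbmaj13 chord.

Gbmaj13 is built on Gb; its 13th is a major 13th above the root.
A sixth above G uses the letter E, and the major 13th above Gb is Eb.

Eb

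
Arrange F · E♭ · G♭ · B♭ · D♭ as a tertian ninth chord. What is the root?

Arranged so that each adjacent pair is a third by letter name: E♭ – G♭ – B♭ – D♭ – F.
The bottom of that stack, E♭, is the root (this is E♭ minor ninth).

E♭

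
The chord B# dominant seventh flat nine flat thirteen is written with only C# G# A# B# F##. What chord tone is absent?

D##

B# dominant seventh flat nine flat thirteen = B#, D##, F##, A#, C#, G#. The voicing lacks the 3rd (major 3rd), D##.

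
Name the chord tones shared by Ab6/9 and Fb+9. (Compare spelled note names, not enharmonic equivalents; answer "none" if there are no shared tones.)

Ab6/9: Ab C Eb F Bb
Fb+9: Fb Ab C Ebb Gb
Common to both → Ab, C.

Ab, C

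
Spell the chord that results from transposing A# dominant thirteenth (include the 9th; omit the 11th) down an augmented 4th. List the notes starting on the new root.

An augmented 4th down from A# is E, so the new chord is E dominant thirteenth.
root → E
3rd (major 3rd) → G#
5th (perfect 5th) → B
7th (minor 7th) → D
9th (major 9th) → F#
13th (major 13th) → C#

E – G# – B – D – F# – C#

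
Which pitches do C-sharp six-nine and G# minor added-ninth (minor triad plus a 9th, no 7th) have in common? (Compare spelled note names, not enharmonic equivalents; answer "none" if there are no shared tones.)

G#, A#, D#

C-sharp six-nine = C#, E#, G#, A#, D#.
G# minor added-ninth = G#, B, D#, A#.
Shared: G#, A#, D#.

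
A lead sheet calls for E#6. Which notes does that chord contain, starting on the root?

E#, G##, B#, C##

E#6 is a major sixth built on E#.
E# — root
G## — major 3rd
B# — perfect 5th
C## — major 6th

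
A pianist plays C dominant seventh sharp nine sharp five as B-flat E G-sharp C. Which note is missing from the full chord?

D-sharp

C dominant seventh sharp nine sharp five = C, E, G-sharp, B-flat, D-sharp. The voicing lacks the 9th (augmented 9th), D-sharp.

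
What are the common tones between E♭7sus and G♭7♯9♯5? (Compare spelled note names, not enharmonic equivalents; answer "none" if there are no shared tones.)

Bb

E♭7sus = Eb, Ab, Bb, Db.
G♭7♯9♯5 = Gb, Bb, D, Fb, A.
Shared: Bb.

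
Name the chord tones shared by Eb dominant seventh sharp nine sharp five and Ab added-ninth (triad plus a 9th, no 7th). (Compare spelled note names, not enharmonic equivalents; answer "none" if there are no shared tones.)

Eb dominant seventh sharp nine sharp five: E-flat G B D-flat F-sharp
Ab added-ninth: A-flat C E-flat B-flat
Common to both → E-flat.

E-flat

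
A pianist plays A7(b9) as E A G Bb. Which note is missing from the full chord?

C#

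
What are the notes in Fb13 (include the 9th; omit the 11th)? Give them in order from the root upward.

Fb13: dominant thirteenth on Fb.
- root: Fb
- major 3rd: Ab
- perfect 5th: Cb
- minor 7th: Ebb
- major 9th: Gb
- major 13th: Db

Fb – Ab – Cb – Ebb – Gb – Db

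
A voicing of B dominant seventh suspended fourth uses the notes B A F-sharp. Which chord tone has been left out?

B dominant seventh suspended fourth = B, E, F-sharp, A. The voicing lacks the 4th (perfect 4th), E.

E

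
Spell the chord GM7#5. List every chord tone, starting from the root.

G B D# F#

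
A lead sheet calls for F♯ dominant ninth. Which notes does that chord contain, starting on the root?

F-sharp, A-sharp, C-sharp, E, G-sharp

F♯ dominant ninth is a dominant ninth built on F-sharp.
root → F-sharp
3rd (major 3rd) → A-sharp
5th (perfect 5th) → C-sharp
7th (minor 7th) → E
9th (major 9th) → G-sharp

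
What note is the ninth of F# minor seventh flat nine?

Root of F# minor seventh flat nine = F-sharp. The 9th is a minor 9th: F-sharp up a minor 9th → G.

G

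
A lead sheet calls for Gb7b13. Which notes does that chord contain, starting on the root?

Gb, Bb, Db, Fb, Ebb

Gb7b13 is a dominant seventh flat thirteen built on Gb.
- root: Gb
- major 3rd: Bb
- perfect 5th: Db
- minor 7th: Fb
- minor 13th: Ebb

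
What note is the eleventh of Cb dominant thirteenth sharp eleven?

Cb dominant thirteenth sharp eleven is built on C♭; its 11th is an augmented 11th above the root.
A fourth above C uses the letter F, and the augmented 11th above C♭ is F.

F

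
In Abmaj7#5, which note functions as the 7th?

Abmaj7#5 is built on Ab; its 7th is a major 7th above the root.
A seventh above A uses the letter G, and the major 7th above Ab is G.

G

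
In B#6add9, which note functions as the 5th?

Root of B#6add9 = B#. The 5th is a perfect 5th: B# up a perfect 5th → F##.

F##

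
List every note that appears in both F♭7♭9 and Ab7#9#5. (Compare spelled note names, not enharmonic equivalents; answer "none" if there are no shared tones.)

Ab

F♭7♭9: Fb Ab Cb Ebb Gbb
Ab7#9#5: Ab C E Gb B
Common to both → Ab.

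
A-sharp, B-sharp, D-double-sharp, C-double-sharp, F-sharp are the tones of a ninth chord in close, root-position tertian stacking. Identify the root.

B-sharp

Arranged so that each adjacent pair is a third by letter name: B-sharp – D-double-sharp – F-sharp – A-sharp – C-double-sharp.
The bottom of that stack, B-sharp, is the root (this is B-sharp dominant ninth flat five).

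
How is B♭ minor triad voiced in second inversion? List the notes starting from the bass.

In root position, B♭ minor triad is B-flat–D-flat–F.
Second inversion puts the fifth (F) in the bass.

F – B-flat – D-flat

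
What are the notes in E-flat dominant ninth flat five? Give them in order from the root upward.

E-flat dominant ninth flat five is a dominant ninth flat five built on Eb.
root → Eb
3rd (major 3rd) → G
5th (diminished 5th) → Bbb
7th (minor 7th) → Db
9th (major 9th) → F

Eb, G, Bbb, Db, F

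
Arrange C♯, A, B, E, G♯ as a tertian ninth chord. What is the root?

A

Stacking in thirds gives A – C♯ – E – G♯ – B, so A is the root — A major ninth.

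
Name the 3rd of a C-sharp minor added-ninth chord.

E

C-sharp minor added-ninth is built on C#; its 3rd is a minor 3rd above the root.
A third above C uses the letter E, and the minor 3rd above C# is E.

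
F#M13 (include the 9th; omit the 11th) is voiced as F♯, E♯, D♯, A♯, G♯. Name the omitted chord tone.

The full F#M13 chord is F♯, A♯, C♯, E♯, G♯, D♯.
Comparing with the voicing, the perfect 5th (5th) — C♯ — is absent.

C♯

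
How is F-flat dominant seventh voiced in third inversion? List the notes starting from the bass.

E-double-flat  F-flat  A-flat  C-flat

F-flat dominant seventh = F-flat–A-flat–C-flat–E-double-flat; third inversion → seventh (E-double-flat) lowest.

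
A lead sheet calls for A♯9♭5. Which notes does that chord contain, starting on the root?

A#, C##, E, G#, B#

A♯9♭5: dominant ninth flat five on A#.
root → A#
3rd (major 3rd) → C##
5th (diminished 5th) → E
7th (minor 7th) → G#
9th (major 9th) → B#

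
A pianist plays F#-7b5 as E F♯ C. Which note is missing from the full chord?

A

F#-7b5 = F♯, A, C, E. The voicing lacks the 3rd (minor 3rd), A.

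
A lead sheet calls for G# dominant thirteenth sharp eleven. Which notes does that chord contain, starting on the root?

G-sharp, B-sharp, D-sharp, F-sharp, A-sharp, C-double-sharp, E-sharp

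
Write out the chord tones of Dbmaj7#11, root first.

Db – F – Ab – C – G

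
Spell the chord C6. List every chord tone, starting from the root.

C E G A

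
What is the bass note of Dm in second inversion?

Dm in root position is D–F–A.
Second inversion places the fifth in the bass, which is A.

A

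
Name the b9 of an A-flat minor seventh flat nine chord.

Root of A-flat minor seventh flat nine = A-flat. The 9th is a minor 9th: A-flat up a minor 9th → B-double-flat.

B-double-flat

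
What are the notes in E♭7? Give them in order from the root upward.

Eb G Bb Db

Root Eb, quality dominant seventh:
root → Eb
3rd (major 3rd) → G
5th (perfect 5th) → Bb
7th (minor 7th) → Db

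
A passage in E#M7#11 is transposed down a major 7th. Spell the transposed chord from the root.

A major 7th down from E# is F#, so the new chord is F# major seventh sharp eleven.
F# — root
A# — major 3rd
C# — perfect 5th
E# — major 7th
B# — augmented 11th

F#  A#  C#  E#  B#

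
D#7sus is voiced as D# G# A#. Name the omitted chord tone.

C#

D#7sus = D#, G#, A#, C#. The voicing lacks the 7th (minor 7th), C#.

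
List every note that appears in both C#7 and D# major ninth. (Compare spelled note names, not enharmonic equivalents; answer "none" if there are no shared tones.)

E#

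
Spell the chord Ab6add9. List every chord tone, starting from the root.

Ab6add9 is a six-nine built on Ab.
Root: Ab
Major 3rd (3rd): C
Perfect 5th (5th): Eb
Major 6th (6th): F
Major 9th (9th): Bb

Ab  C  Eb  F  Bb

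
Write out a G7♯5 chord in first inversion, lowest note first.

B, D#, F, G

G7♯5 = G–B–D#–F; first inversion → third (B) lowest.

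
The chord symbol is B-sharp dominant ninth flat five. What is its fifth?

F-sharp

B-sharp dominant ninth flat five is built on B-sharp; its 5th is a diminished 5th above the root.
A fifth above B uses the letter F, and the diminished 5th above B-sharp is F-sharp.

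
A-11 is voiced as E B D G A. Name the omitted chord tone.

The full A-11 chord is A, C, E, G, B, D.
Comparing with the voicing, the minor 3rd (3rd) — C — is absent.

C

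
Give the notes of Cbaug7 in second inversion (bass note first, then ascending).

In root position, Cbaug7 is Cb–Eb–G–Bbb.
Second inversion puts the fifth (G) in the bass.

G  Bbb  Cb  Eb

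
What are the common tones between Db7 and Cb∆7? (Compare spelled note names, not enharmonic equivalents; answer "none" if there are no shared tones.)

Cb

Db7: Db F Ab Cb
Cb∆7: Cb Eb Gb Bb
Common to both → Cb.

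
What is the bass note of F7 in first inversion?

F7 = F–A–C–Eb. First inversion → third in the bass = A.

A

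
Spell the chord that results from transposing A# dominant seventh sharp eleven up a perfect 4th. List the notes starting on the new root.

D♯, F𝄪, A♯, C♯, G𝄪

A perfect 4th up from A♯ is D♯, so the new chord is D♯ dominant seventh sharp eleven.
- root: D♯
- major 3rd: F𝄪
- perfect 5th: A♯
- minor 7th: C♯
- augmented 11th: G𝄪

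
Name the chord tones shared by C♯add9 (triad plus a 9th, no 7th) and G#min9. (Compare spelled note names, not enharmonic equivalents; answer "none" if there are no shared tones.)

G#, D#

C♯add9: C# E# G# D#
G#min9: G# B D# F# A#
Common to both → G#, D#.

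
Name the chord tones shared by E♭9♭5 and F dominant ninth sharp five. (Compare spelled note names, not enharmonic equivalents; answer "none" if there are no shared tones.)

E♭ G F

E♭9♭5 = E♭, G, B𝄫, D♭, F.
F dominant ninth sharp five = F, A, C♯, E♭, G.
Shared: E♭, G, F.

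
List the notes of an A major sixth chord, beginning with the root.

A major sixth: major sixth on A.
root → A
3rd (major 3rd) → C#
5th (perfect 5th) → E
6th (major 6th) → F#

A  C#  E  F#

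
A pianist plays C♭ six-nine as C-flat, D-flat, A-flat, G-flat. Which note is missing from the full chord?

The full C♭ six-nine chord is C-flat, E-flat, G-flat, A-flat, D-flat.
Comparing with the voicing, the major 3rd (3rd) — E-flat — is absent.

E-flat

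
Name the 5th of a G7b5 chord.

Root of G7b5 = G. The 5th is a diminished 5th: G up a diminished 5th → Db.

Db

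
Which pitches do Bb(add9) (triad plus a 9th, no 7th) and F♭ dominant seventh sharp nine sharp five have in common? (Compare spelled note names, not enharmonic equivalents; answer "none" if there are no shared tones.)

Bb(add9): B♭ D F C
F♭ dominant seventh sharp nine sharp five: F♭ A♭ C E𝄫 G
Common to both → C.

C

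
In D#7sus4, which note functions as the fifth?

Root of D#7sus4 = D#. The 5th is a perfect 5th: D# up a perfect 5th → A#.

A#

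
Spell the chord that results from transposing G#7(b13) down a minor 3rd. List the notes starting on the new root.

G♯ down a minor 3rd → E♯. New chord: E♯ dominant seventh flat thirteen.
- root: E♯
- major 3rd: G𝄪
- perfect 5th: B♯
- minor 7th: D♯
- minor 13th: C♯

E♯ – G𝄪 – B♯ – D♯ – C♯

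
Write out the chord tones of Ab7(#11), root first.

Ab, C, Eb, Gb, D

Root Ab, quality dominant seventh sharp eleven:
root → Ab
3rd (major 3rd) → C
5th (perfect 5th) → Eb
7th (minor 7th) → Gb
11th (augmented 11th) → D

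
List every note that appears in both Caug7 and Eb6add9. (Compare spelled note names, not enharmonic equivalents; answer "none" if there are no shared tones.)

C – B♭

Caug7 = C, E, G♯, B♭.
Eb6add9 = E♭, G, B♭, C, F.
Shared: C, B♭.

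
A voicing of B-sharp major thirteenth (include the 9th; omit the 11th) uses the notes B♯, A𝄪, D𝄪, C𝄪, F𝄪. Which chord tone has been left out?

The full B-sharp major thirteenth chord is B♯, D𝄪, F𝄪, A𝄪, C𝄪, G𝄪.
Comparing with the voicing, the major 13th (13th) — G𝄪 — is absent.

G𝄪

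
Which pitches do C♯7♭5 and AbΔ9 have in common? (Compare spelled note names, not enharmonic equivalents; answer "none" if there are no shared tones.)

G

C♯7♭5: C♯ E♯ G B
AbΔ9: A♭ C E♭ G B♭
Common to both → G.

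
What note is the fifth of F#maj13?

Root of F#maj13 = F#. The 5th is a perfect 5th: F# up a perfect 5th → C#.

C#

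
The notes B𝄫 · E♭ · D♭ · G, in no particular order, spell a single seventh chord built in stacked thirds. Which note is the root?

Stacking in thirds gives E♭ – G – B𝄫 – D♭, so E♭ is the root — E♭ dominant seventh flat five.

E♭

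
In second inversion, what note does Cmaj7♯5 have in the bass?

Cmaj7♯5 = C–E–G#–B. Second inversion → fifth in the bass = G#.

G#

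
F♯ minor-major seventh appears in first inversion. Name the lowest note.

F♯ minor-major seventh in root position is F-sharp–A–C-sharp–E-sharp.
First inversion places the third in the bass, which is A.

A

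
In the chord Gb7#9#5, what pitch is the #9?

A

Gb7#9#5 is built on Gb; its 9th is an augmented 9th above the root.
A second above G uses the letter A, and the augmented 9th above Gb is A.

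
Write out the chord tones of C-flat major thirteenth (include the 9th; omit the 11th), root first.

C-flat major thirteenth is a major thirteenth built on C-flat.
C-flat — root
E-flat — major 3rd
G-flat — perfect 5th
B-flat — major 7th
D-flat — major 9th
A-flat — major 13th

C-flat, E-flat, G-flat, B-flat, D-flat, A-flat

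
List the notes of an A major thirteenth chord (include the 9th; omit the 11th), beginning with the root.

A, C♯, E, G♯, B, F♯

Root A, quality major thirteenth:
A — root
C♯ — major 3rd
E — perfect 5th
G♯ — major 7th
B — major 9th
F♯ — major 13th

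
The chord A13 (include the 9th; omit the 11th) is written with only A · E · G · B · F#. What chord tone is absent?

C#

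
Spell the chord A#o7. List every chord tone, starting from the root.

A#, C#, E, G

A#o7 is a diminished seventh built on A#.
- root: A#
- minor 3rd: C#
- diminished 5th: E
- diminished 7th: G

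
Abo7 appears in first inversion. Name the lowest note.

Cb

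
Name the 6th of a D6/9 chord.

Root of D6/9 = D. The 6th is a major 6th: D up a major 6th → B.

B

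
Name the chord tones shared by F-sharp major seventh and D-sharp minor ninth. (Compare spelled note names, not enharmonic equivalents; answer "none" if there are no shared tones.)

F#  A#  C#  E#

F-sharp major seventh: F# A# C# E#
D-sharp minor ninth: D# F# A# C# E#
Common to both → F#, A#, C#, E#.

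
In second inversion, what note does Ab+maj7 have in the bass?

Ab+maj7 = Ab–C–E–G. Second inversion → fifth in the bass = E.

E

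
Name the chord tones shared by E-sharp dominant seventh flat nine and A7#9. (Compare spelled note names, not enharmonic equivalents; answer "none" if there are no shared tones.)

E-sharp dominant seventh flat nine: E# G## B# D# F#
A7#9: A C# E G B#
Common to both → B#.

B#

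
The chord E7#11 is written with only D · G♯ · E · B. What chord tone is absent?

A♯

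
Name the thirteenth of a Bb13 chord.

G

Root of Bb13 = B♭. The 13th is a major 13th: B♭ up a major 13th → G.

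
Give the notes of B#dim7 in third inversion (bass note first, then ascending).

A, B#, D#, F#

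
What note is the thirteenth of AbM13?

F

Root of AbM13 = Ab. The 13th is a major 13th: Ab up a major 13th → F.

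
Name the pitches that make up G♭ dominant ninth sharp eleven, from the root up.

G-flat, B-flat, D-flat, F-flat, A-flat, C

G♭ dominant ninth sharp eleven: dominant ninth sharp eleven on G-flat.
- root: G-flat
- major 3rd: B-flat
- perfect 5th: D-flat
- minor 7th: F-flat
- major 9th: A-flat
- augmented 11th: C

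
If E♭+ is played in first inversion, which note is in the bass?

G

E♭+ = Eb–G–B. First inversion → third in the bass = G.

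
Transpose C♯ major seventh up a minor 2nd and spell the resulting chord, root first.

C♯ up a minor 2nd → D. New chord: D major seventh.
root → D
3rd (major 3rd) → F♯
5th (perfect 5th) → A
7th (major 7th) → C♯

D, F♯, A, C♯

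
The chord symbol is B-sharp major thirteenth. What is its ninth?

B-sharp major thirteenth is built on B#; its 9th is a major 9th above the root.
A second above B uses the letter C, and the major 9th above B# is C##.

C##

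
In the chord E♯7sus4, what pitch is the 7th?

D#

E♯7sus4 is built on E#; its 7th is a minor 7th above the root.
A seventh above E uses the letter D, and the minor 7th above E# is D#.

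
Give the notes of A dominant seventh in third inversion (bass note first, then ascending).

A dominant seventh = A–C♯–E–G; third inversion → seventh (G) lowest.

G, A, C♯, E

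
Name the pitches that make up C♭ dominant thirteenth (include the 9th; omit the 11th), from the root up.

C-flat E-flat G-flat B-double-flat D-flat A-flat

Root C-flat, quality dominant thirteenth:
Root: C-flat
Major 3rd (3rd): E-flat
Perfect 5th (5th): G-flat
Minor 7th (7th): B-double-flat
Major 9th (9th): D-flat
Major 13th (13th): A-flat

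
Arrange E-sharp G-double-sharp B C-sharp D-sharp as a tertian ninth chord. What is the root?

Arranged so that each adjacent pair is a third by letter name: C-sharp – E-sharp – G-double-sharp – B – D-sharp.
The bottom of that stack, C-sharp, is the root (this is C-sharp dominant ninth sharp five).

C-sharp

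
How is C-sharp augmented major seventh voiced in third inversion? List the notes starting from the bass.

B-sharp  C-sharp  E-sharp  G-double-sharp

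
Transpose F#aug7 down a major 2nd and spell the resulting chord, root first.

E  G♯  B♯  D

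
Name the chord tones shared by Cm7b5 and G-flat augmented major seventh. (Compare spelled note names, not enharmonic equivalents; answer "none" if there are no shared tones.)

Gb – Bb

Cm7b5: C Eb Gb Bb
G-flat augmented major seventh: Gb Bb D F
Common to both → Gb, Bb.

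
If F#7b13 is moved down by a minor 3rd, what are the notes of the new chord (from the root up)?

D#, F##, A#, C#, B

F# down a minor 3rd → D#. New chord: D# dominant seventh flat thirteen.
root → D#
3rd (major 3rd) → F##
5th (perfect 5th) → A#
7th (minor 7th) → C#
13th (minor 13th) → B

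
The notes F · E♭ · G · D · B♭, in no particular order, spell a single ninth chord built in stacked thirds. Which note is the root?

E♭

Arranged so that each adjacent pair is a third by letter name: E♭ – G – B♭ – D – F.
The bottom of that stack, E♭, is the root (this is E♭ major ninth).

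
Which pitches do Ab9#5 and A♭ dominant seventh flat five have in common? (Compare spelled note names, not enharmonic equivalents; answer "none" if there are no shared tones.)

Ab9#5: Ab C E Gb Bb
A♭ dominant seventh flat five: Ab C Ebb Gb
Common to both → Ab, C, Gb.

Ab, C, Gb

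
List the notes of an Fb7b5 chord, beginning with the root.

F♭  A♭  C𝄫  E𝄫

Fb7b5: dominant seventh flat five on F♭.
F♭ — root
A♭ — major 3rd
C𝄫 — diminished 5th
E𝄫 — minor 7th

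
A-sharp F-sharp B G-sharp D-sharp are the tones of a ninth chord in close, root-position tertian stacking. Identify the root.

Arranged so that each adjacent pair is a third by letter name: G-sharp – B – D-sharp – F-sharp – A-sharp.
The bottom of that stack, G-sharp, is the root (this is G-sharp minor ninth).

G-sharp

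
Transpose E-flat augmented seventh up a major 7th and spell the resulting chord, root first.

A major 7th up from E-flat is D, so the new chord is D augmented seventh.
root → D
3rd (major 3rd) → F-sharp
5th (augmented 5th) → A-sharp
7th (minor 7th) → C

D, F-sharp, A-sharp, C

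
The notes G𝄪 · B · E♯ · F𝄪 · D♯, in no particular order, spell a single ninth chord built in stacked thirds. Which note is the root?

Arranged so that each adjacent pair is a third by letter name: E♯ – G𝄪 – B – D♯ – F𝄪.
The bottom of that stack, E♯, is the root (this is E♯ dominant ninth flat five).

E♯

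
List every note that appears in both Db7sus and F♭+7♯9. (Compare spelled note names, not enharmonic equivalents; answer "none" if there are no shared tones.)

Db7sus: Db Gb Ab Cb
F♭+7♯9: Fb Ab C Ebb G
Common to both → Ab.

Ab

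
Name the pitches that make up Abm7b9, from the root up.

Ab – Cb – Eb – Gb – Bbb

Abm7b9: minor seventh flat nine on Ab.
Ab — root
Cb — minor 3rd
Eb — perfect 5th
Gb — minor 7th
Bbb — minor 9th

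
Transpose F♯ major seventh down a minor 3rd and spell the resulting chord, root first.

D#, F##, A#, C##

F# down a minor 3rd → D#. New chord: D# major seventh.
D# — root
F## — major 3rd
A# — perfect 5th
C## — major 7th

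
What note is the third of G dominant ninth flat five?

G dominant ninth flat five is built on G; its 3rd is a major 3rd above the root.
A third above G uses the letter B, and the major 3rd above G is B.

B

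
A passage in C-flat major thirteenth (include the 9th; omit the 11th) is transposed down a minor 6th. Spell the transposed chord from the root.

Transposed root: C-flat → E-flat (minor 6th down). So we spell E-flat major thirteenth:
Root: E-flat
Major 3rd (3rd): G
Perfect 5th (5th): B-flat
Major 7th (7th): D
Major 9th (9th): F
Major 13th (13th): C

E-flat G B-flat D F C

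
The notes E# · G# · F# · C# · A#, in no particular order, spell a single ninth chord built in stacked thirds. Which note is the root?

F#

Arranged so that each adjacent pair is a third by letter name: F# – A# – C# – E# – G#.
The bottom of that stack, F#, is the root (this is F# major ninth).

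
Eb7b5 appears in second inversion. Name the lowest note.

B𝄫

Eb7b5 in root position is E♭–G–B𝄫–D♭.
Second inversion places the fifth in the bass, which is B𝄫.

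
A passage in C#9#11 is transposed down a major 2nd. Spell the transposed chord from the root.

B – D# – F# – A – C# – E#

A major 2nd down from C# is B, so the new chord is B dominant ninth sharp eleven.
Root: B
Major 3rd (3rd): D#
Perfect 5th (5th): F#
Minor 7th (7th): A
Major 9th (9th): C#
Augmented 11th (11th): E#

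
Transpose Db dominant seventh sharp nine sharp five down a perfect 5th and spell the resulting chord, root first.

Gb Bb D Fb A

A perfect 5th down from Db is Gb, so the new chord is Gb dominant seventh sharp nine sharp five.
root → Gb
3rd (major 3rd) → Bb
5th (augmented 5th) → D
7th (minor 7th) → Fb
9th (augmented 9th) → A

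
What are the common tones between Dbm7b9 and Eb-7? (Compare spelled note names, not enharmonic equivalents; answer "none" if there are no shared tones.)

Db

Dbm7b9: Db Fb Ab Cb Ebb
Eb-7: Eb Gb Bb Db
Common to both → Db.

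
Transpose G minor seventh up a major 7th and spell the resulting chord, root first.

F-sharp A C-sharp E

A major 7th up from G is F-sharp, so the new chord is F-sharp minor seventh.
F-sharp — root
A — minor 3rd
C-sharp — perfect 5th
E — minor 7th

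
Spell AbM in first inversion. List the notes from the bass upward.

In root position, AbM is Ab–C–Eb.
First inversion puts the third (C) in the bass.

C, Eb, Ab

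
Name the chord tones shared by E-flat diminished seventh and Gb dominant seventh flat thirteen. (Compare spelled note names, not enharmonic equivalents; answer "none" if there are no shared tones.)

E-flat diminished seventh = E-flat, G-flat, B-double-flat, D-double-flat.
Gb dominant seventh flat thirteen = G-flat, B-flat, D-flat, F-flat, E-double-flat.
Shared: G-flat.

G-flat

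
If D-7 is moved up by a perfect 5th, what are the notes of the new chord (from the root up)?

A, C, E, G

A perfect 5th up from D is A, so the new chord is A minor seventh.
A — root
C — minor 3rd
E — perfect 5th
G — minor 7th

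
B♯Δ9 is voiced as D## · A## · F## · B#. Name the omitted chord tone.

B♯Δ9 = B#, D##, F##, A##, C##. The voicing lacks the 9th (major 9th), C##.

C##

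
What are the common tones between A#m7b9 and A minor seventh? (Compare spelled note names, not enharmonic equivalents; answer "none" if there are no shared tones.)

A#m7b9 = A♯, C♯, E♯, G♯, B.
A minor seventh = A, C, E, G.
Shared: none.

none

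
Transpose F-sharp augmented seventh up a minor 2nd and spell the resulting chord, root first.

Transposed root: F# → G (minor 2nd up). So we spell G augmented seventh:
root → G
3rd (major 3rd) → B
5th (augmented 5th) → D#
7th (minor 7th) → F

G, B, D#, F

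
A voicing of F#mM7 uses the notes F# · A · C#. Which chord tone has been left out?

E#

F#mM7 = F#, A, C#, E#. The voicing lacks the 7th (major 7th), E#.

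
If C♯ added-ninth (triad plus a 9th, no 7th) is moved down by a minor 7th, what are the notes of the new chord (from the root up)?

C-sharp down a minor 7th → D-sharp. New chord: D-sharp added-ninth.
- root: D-sharp
- major 3rd: F-double-sharp
- perfect 5th: A-sharp
- major 9th: E-sharp

D-sharp  F-double-sharp  A-sharp  E-sharp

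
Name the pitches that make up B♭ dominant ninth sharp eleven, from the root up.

B♭ dominant ninth sharp eleven: dominant ninth sharp eleven on B♭.
B♭ — root
D — major 3rd
F — perfect 5th
A♭ — minor 7th
C — major 9th
E — augmented 11th

B♭  D  F  A♭  C  E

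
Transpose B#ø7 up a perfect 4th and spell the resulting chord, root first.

A perfect 4th up from B# is E#, so the new chord is E# half-diminished seventh.
- root: E#
- minor 3rd: G#
- diminished 5th: B
- minor 7th: D#

E# G# B D#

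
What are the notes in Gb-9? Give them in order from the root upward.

Gb Bbb Db Fb Ab

Gb-9 is a minor ninth built on Gb.
root → Gb
3rd (minor 3rd) → Bbb
5th (perfect 5th) → Db
7th (minor 7th) → Fb
9th (major 9th) → Ab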